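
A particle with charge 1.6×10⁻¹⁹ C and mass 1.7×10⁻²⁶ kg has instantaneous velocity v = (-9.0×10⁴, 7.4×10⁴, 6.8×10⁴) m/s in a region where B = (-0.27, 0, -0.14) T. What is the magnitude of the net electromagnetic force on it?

v×B = (-1.04×10⁴, -3.10×10⁴, 2.00×10⁴) N/C.
F = q v×B = (1.6×10⁻¹⁹ C)·(-1.04×10⁴, -3.10×10⁴, 2.00×10⁴) = (-1.66×10⁻¹⁵, -4.95×10⁻¹⁵, 3.20×10⁻¹⁵) N.
|F| = 6.12×10⁻¹⁵ N.

|F| ≈ 6.12×10⁻¹⁵ N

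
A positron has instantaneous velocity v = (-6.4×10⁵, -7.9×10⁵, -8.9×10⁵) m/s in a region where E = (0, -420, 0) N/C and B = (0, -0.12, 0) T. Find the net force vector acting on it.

v×B = (-1.07×10⁵, 0, 7.68×10⁴) N/C.
E + v×B = (-1.07×10⁵, -420, 7.68×10⁴) N/C.
F = q(E + v×B) = (1.602×10⁻¹⁹ C)·(-1.07×10⁵, -420, 7.68×10⁴) = (-1.71×10⁻¹⁴, -6.73×10⁻¹⁷, 1.23×10⁻¹⁴) N.

F ≈ (-1.71×10⁻¹⁴, -6.73×10⁻¹⁷, 1.23×10⁻¹⁴) N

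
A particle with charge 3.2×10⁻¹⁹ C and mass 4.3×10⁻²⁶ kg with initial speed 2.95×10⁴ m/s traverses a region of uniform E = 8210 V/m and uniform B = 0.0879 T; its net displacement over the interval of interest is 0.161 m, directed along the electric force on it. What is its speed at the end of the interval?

v_f ≈ 1.43×10⁵ m/s

B does no work; ΔKE = |q|E d.
½mv_f² = ½mv₀² + |q|Ed = ½(4.3×10⁻²⁶)(2.95×10⁴)² + (3.2×10⁻¹⁹)(8210)(0.161) ≈ 1.871×10⁻¹⁷ J + 4.230×10⁻¹⁶ J ≈ 4.417×10⁻¹⁶ J.
v_f = √(2·4.417×10⁻¹⁶/4.3×10⁻²⁶) ≈ 1.43×10⁵ m/s.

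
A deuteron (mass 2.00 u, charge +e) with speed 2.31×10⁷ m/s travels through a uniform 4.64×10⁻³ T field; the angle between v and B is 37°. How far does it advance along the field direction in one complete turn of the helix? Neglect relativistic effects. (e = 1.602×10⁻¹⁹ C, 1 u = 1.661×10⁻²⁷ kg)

v∥ = v cosθ = 2.31×10⁷·cos37° ≈ 1.845×10⁷ m/s.
T = 2πm/(|q|B) = 2π(3.322×10⁻²⁷)/((1.602×10⁻¹⁹)(4.64×10⁻³)) ≈ 2.808×10⁻⁵ s.
pitch = v∥ T = (1.845×10⁷)(2.808×10⁻⁵) ≈ 518 m.

p ≈ 518 m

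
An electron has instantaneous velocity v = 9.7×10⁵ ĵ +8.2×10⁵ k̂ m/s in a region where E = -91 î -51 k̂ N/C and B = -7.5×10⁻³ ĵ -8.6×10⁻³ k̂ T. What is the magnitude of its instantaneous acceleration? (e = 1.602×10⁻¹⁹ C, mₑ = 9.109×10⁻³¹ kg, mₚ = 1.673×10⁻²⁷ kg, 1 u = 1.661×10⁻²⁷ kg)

|a| ≈ 4.02×10¹⁴ m/s²

v×B = (-2190, 0, 0) N/C.
E + v×B = (-2280, 0, -51.0) N/C.
F = q(E + v×B) = (−1.602×10⁻¹⁹ C)·(-2280, 0, -51.0) = (3.66×10⁻¹⁶, 0, 8.17×10⁻¹⁸) N.
|a| = |F|/m = 3.658×10⁻¹⁶/9.109×10⁻³¹ ≈ 4.02×10¹⁴ m/s².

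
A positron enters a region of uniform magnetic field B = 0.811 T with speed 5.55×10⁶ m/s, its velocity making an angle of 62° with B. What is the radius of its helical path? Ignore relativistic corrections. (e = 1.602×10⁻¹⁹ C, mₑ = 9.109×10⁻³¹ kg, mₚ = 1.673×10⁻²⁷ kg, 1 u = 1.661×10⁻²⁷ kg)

v⊥ = v sinθ = 5.55×10⁶·sin62° ≈ 4.900×10⁶ m/s.
r = m v⊥/(|q|B) = (9.109×10⁻³¹)(4.900×10⁶)/((1.602×10⁻¹⁹)(0.811)) ≈ 3.44×10⁻⁵ m.

r ≈ 3.44×10⁻⁵ m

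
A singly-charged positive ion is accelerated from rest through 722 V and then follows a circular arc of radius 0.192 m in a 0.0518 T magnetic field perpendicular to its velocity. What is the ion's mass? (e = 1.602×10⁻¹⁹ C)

Combine |q|V = ½mv² and r = mv/(|q|B): eliminate v to get m = qB²r²/(2V).
m = (1.602×10⁻¹⁹)(0.0518)²(0.192)²/(2·722) ≈ 1.10×10⁻²⁶ kg.

m ≈ 1.10×10⁻²⁶ kg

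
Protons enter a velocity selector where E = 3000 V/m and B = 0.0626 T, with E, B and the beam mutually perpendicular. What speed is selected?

Zero net Lorentz force requires |qE| = |q v×B|, i.e. E = vB.
v = E/B = 3000/0.0626 = 4.79×10⁴ m/s.
The result is independent of the particle's charge and mass.

v = 4.79×10⁴ m/s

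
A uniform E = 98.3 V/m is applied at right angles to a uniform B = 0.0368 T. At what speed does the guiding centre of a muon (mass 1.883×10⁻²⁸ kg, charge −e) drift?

The E×B drift speed is v_d = E/B.
v_d = 98.3/0.0368 = 2670 m/s.

v_d ≈ 2670 m/s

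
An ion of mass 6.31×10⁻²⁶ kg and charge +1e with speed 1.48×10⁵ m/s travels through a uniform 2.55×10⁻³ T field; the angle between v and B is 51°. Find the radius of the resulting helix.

v⊥ = v sinθ = 1.48×10⁵·sin51° ≈ 1.150×10⁵ m/s.
r = m v⊥/(|q|B) = (6.31×10⁻²⁶)(1.150×10⁵)/((1.602×10⁻¹⁹)(2.55×10⁻³)) ≈ 17.8 m.

r ≈ 17.8 m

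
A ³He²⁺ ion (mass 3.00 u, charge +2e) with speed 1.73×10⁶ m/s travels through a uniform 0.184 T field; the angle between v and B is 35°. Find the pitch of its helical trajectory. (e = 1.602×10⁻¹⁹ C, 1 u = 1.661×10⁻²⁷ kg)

v∥ = v cosθ = 1.73×10⁶·cos35° ≈ 1.417×10⁶ m/s.
T = 2πm/(|q|B) = 2π(4.983×10⁻²⁷)/((3.204×10⁻¹⁹)(0.184)) ≈ 5.311×10⁻⁷ s.
pitch = v∥ T = (1.417×10⁶)(5.311×10⁻⁷) ≈ 0.753 m.

p ≈ 0.753 m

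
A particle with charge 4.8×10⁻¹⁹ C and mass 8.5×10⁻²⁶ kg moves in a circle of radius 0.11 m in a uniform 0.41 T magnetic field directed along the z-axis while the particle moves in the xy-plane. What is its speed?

From |q|vB = mv²/r, v = |q|Br/m.
v = (4.8×10⁻¹⁹)(0.41)(0.11)/8.5×10⁻²⁶ ≈ 2.5×10⁵ m/s.

v ≈ 2.5×10⁵ m/s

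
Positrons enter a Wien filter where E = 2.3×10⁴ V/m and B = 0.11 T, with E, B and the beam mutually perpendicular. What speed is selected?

v = 2.1×10⁵ m/s

For undeflected motion the electric and magnetic forces balance: qE = qvB.
v = E/B = 2.3×10⁴/0.11 = 2.1×10⁵ m/s.
The result is independent of the particle's charge and mass.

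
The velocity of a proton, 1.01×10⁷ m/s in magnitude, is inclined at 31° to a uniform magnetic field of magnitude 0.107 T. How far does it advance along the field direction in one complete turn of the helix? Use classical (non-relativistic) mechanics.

p ≈ 5.31 m

v∥ = v cosθ = 1.01×10⁷·cos31° ≈ 8.657×10⁶ m/s.
T = 2πm/(|q|B) = 2π(1.673×10⁻²⁷)/((1.602×10⁻¹⁹)(0.107)) ≈ 6.132×10⁻⁷ s.
pitch = v∥ T = (8.657×10⁶)(6.132×10⁻⁷) ≈ 5.31 m.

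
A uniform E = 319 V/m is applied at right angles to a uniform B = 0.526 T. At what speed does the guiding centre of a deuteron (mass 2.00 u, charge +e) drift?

The E×B drift speed is v_d = E/B.
v_d = 319/0.526 = 606 m/s.

v_d ≈ 606 m/s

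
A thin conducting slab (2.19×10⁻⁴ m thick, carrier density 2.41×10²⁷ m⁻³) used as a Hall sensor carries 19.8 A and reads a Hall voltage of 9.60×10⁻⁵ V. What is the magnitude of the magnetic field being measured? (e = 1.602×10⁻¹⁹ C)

B ≈ 0.410 T

From V_H = IB/(n e t), B = V_H n e t / I.
B = (9.60×10⁻⁵)(2.41×10²⁷)(1.602×10⁻¹⁹)(2.19×10⁻⁴)/19.8 ≈ 0.410 T.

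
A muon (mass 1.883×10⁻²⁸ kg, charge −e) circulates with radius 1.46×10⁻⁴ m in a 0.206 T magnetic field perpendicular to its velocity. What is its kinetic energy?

v = |q|Br/m, then KE = ½mv² = (qBr)²/(2m).
v = (1.602×10⁻¹⁹)(0.206)(1.46×10⁻⁴)/1.883×10⁻²⁸ ≈ 2.559×10⁴ m/s.
KE = ½(1.883×10⁻²⁸)(2.559×10⁴)² ≈ 6.16×10⁻²⁰ J = 0.385 eV.

KE ≈ 0.385 eV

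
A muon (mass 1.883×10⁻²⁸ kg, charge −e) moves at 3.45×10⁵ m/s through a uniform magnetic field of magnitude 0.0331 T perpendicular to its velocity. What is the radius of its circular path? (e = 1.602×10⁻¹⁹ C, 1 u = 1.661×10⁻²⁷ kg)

r ≈ 0.0123 m

The magnetic force provides the centripetal force: |q|vB = mv²/r.
r = mv/(|q|B) = (1.883×10⁻²⁸)(3.45×10⁵)/((1.602×10⁻¹⁹)(0.0331)) ≈ 0.0123 m.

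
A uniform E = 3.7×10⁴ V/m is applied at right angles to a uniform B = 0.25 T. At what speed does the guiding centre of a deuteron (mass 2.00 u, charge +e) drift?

v_d ≈ 1.5×10⁵ m/s

The steady drift has the magnetic force balancing the electric force, so v_d = E/B.
v_d = 3.7×10⁴/0.25 = 1.5×10⁵ m/s.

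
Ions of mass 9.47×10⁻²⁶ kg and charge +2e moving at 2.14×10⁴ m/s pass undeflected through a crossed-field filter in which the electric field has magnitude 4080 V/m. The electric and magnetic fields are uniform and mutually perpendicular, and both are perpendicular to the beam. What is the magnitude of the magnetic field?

Balance of forces in the selector: qE = qvB ⇒ B = E/v.
B = 4080/2.14×10⁴ = 0.191 T.

B = 0.191 T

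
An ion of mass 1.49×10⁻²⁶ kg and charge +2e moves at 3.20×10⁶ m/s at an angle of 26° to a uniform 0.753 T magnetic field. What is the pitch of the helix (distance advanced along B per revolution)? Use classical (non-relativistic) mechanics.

v∥ = v cosθ = 3.20×10⁶·cos26° ≈ 2.876×10⁶ m/s.
T = 2πm/(|q|B) = 2π(1.49×10⁻²⁶)/((3.204×10⁻¹⁹)(0.753)) ≈ 3.880×10⁻⁷ s.
pitch = v∥ T = (2.876×10⁶)(3.880×10⁻⁷) ≈ 1.12 m.

p ≈ 1.12 m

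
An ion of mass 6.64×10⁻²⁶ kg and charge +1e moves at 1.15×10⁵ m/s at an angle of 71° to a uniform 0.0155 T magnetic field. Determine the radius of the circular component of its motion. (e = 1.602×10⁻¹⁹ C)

v⊥ = v sinθ = 1.15×10⁵·sin71° ≈ 1.087×10⁵ m/s.
r = m v⊥/(|q|B) = (6.64×10⁻²⁶)(1.087×10⁵)/((1.602×10⁻¹⁹)(0.0155)) ≈ 2.91 m.

r ≈ 2.91 m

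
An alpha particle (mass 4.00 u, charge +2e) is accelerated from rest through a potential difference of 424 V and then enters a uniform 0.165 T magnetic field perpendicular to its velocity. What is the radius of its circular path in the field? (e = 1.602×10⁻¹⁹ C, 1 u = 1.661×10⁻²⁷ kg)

Acceleration: |q|V = ½mv² ⇒ v = √(2|q|V/m) = √(2·3.204×10⁻¹⁹·424/6.644×10⁻²⁷) ≈ 2.022×10⁵ m/s.
In the field: r = mv/(|q|B) = (6.644×10⁻²⁷)(2.022×10⁵)/((3.204×10⁻¹⁹)(0.165)) ≈ 0.0254 m.

r ≈ 0.0254 m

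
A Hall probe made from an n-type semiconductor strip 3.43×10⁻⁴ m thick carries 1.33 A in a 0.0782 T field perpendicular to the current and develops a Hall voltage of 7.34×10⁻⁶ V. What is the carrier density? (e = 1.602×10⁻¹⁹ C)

From V_H = IB/(n e t), n = IB/(V_H e t).
n = (1.33)(0.0782)/((7.34×10⁻⁶)(1.602×10⁻¹⁹)(3.43×10⁻⁴)) ≈ 2.58×10²⁶ m⁻³.

n ≈ 2.58×10²⁶ m⁻³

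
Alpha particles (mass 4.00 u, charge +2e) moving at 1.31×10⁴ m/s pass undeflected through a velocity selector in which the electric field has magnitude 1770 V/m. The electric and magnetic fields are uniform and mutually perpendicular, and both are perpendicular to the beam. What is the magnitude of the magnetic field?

B = 0.135 T

Balance of forces in the selector: qE = qvB ⇒ B = E/v.
B = 1770/1.31×10⁴ = 0.135 T.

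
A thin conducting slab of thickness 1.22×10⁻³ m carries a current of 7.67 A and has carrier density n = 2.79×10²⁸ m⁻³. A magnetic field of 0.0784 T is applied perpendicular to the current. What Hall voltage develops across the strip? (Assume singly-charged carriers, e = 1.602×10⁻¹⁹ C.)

V_H = IB/(n e t).
V_H = (7.67)(0.0784)/((2.79×10²⁸)(1.602×10⁻¹⁹)(1.22×10⁻³)) ≈ 1.10×10⁻⁷ V.

V_H ≈ 1.10×10⁻⁷ V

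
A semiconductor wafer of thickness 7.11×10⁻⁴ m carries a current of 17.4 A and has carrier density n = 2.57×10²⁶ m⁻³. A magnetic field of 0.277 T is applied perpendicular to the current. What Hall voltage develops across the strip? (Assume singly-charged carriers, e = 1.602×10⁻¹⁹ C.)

V_H ≈ 1.65×10⁻⁴ V

V_H = IB/(n e t).
V_H = (17.4)(0.277)/((2.57×10²⁶)(1.602×10⁻¹⁹)(7.11×10⁻⁴)) ≈ 1.65×10⁻⁴ V.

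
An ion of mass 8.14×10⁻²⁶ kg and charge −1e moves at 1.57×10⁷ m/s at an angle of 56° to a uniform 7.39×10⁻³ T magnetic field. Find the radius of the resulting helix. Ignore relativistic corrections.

r ≈ 895 m

v⊥ = v sinθ = 1.57×10⁷·sin56° ≈ 1.302×10⁷ m/s.
r = m v⊥/(|q|B) = (8.14×10⁻²⁶)(1.302×10⁷)/((1.602×10⁻¹⁹)(7.39×10⁻³)) ≈ 895 m.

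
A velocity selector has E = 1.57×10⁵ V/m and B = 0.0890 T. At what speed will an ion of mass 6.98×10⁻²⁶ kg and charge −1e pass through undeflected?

For undeflected motion the electric and magnetic forces balance: qE = qvB.
v = E/B = 1.57×10⁵/0.0890 = 1.76×10⁶ m/s.
The result is independent of the particle's charge and mass.

v = 1.76×10⁶ m/s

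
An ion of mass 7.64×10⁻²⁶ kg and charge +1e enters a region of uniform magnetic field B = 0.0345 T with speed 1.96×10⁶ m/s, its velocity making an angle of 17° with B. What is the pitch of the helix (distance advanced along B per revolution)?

v∥ = v cosθ = 1.96×10⁶·cos17° ≈ 1.874×10⁶ m/s.
T = 2πm/(|q|B) = 2π(7.64×10⁻²⁶)/((1.602×10⁻¹⁹)(0.0345)) ≈ 8.685×10⁻⁵ s.
pitch = v∥ T = (1.874×10⁶)(8.685×10⁻⁵) ≈ 163 m.

p ≈ 163 m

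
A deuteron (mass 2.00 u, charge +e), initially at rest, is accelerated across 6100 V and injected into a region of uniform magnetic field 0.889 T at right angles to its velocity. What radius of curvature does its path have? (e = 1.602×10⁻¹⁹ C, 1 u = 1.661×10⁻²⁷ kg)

Acceleration: |q|V = ½mv² ⇒ v = √(2|q|V/m) = √(2·1.602×10⁻¹⁹·6100/3.322×10⁻²⁷) ≈ 7.670×10⁵ m/s.
In the field: r = mv/(|q|B) = (3.322×10⁻²⁷)(7.670×10⁵)/((1.602×10⁻¹⁹)(0.889)) ≈ 0.0179 m.

r ≈ 0.0179 m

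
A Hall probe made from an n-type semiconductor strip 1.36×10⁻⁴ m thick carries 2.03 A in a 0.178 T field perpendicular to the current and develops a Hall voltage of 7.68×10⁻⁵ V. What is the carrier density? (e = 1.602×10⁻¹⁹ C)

n ≈ 2.16×10²⁶ m⁻³

From V_H = IB/(n e t), n = IB/(V_H e t).
n = (2.03)(0.178)/((7.68×10⁻⁵)(1.602×10⁻¹⁹)(1.36×10⁻⁴)) ≈ 2.16×10²⁶ m⁻³.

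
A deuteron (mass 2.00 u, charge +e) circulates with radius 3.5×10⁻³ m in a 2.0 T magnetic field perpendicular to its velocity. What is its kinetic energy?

v = |q|Br/m, then KE = ½mv² = (qBr)²/(2m).
v = (1.602×10⁻¹⁹)(2.0)(3.5×10⁻³)/3.322×10⁻²⁷ ≈ 3.376×10⁵ m/s.
KE = ½(3.322×10⁻²⁷)(3.376×10⁵)² ≈ 1.9×10⁻¹⁶ J = 1200 eV.

KE ≈ 1200 eV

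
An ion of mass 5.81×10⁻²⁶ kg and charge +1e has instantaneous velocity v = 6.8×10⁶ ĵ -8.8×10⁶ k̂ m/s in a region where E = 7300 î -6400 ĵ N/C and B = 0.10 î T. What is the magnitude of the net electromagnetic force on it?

v×B = (0, -8.80×10⁵, -6.80×10⁵) N/C.
E + v×B = (7300, -8.86×10⁵, -6.80×10⁵) N/C.
F = q(E + v×B) = (1.602×10⁻¹⁹ C)·(7300, -8.86×10⁵, -6.80×10⁵) = (1.17×10⁻¹⁵, -1.42×10⁻¹³, -1.09×10⁻¹³) N.
|F| = 1.79×10⁻¹³ N.

|F| ≈ 1.79×10⁻¹³ N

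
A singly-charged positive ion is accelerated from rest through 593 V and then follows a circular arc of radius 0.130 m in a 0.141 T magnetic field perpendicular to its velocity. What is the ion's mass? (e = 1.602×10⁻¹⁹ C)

m ≈ 4.54×10⁻²⁶ kg

Combine |q|V = ½mv² and r = mv/(|q|B): eliminate v to get m = qB²r²/(2V).
m = (1.602×10⁻¹⁹)(0.141)²(0.130)²/(2·593) ≈ 4.54×10⁻²⁶ kg.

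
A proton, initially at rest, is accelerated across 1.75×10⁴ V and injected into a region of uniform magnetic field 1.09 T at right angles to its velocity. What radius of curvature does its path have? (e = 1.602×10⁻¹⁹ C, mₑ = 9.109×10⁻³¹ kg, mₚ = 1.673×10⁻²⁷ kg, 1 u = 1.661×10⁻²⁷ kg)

r ≈ 0.0175 m

Acceleration: |q|V = ½mv² ⇒ v = √(2|q|V/m) = √(2·1.602×10⁻¹⁹·1.75×10⁴/1.673×10⁻²⁷) ≈ 1.831×10⁶ m/s.
In the field: r = mv/(|q|B) = (1.673×10⁻²⁷)(1.831×10⁶)/((1.602×10⁻¹⁹)(1.09)) ≈ 0.0175 m.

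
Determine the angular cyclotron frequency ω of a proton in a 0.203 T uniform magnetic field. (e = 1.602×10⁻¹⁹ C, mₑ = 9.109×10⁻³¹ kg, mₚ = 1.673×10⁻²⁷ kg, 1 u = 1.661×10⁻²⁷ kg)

ω ≈ 1.94×10⁷ rad/s

ω = |q|B/m.
ω = (1.602×10⁻¹⁹)(0.203)/1.673×10⁻²⁷ ≈ 1.94×10⁷ rad/s.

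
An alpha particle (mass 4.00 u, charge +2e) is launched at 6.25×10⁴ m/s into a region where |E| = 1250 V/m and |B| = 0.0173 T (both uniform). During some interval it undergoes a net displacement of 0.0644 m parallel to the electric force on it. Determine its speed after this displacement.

B does no work; ΔKE = |q|E d.
½mv_f² = ½mv₀² + |q|Ed = ½(6.644×10⁻²⁷)(6.25×10⁴)² + (3.204×10⁻¹⁹)(1250)(0.0644) ≈ 1.298×10⁻¹⁷ J + 2.579×10⁻¹⁷ J ≈ 3.877×10⁻¹⁷ J.
v_f = √(2·3.877×10⁻¹⁷/6.644×10⁻²⁷) ≈ 1.08×10⁵ m/s.

v_f ≈ 1.08×10⁵ m/s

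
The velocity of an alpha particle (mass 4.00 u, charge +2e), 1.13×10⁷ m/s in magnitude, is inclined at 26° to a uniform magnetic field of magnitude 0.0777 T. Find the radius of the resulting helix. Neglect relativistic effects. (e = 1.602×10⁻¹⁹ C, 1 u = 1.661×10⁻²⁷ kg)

r ≈ 1.32 m

v⊥ = v sinθ = 1.13×10⁷·sin26° ≈ 4.954×10⁶ m/s.
r = m v⊥/(|q|B) = (6.644×10⁻²⁷)(4.954×10⁶)/((3.204×10⁻¹⁹)(0.0777)) ≈ 1.32 m.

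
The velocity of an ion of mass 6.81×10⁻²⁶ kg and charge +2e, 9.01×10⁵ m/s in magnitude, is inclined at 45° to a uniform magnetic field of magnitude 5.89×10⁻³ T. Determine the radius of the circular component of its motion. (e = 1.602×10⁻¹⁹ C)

v⊥ = v sinθ = 9.01×10⁵·sin45° ≈ 6.371×10⁵ m/s.
r = m v⊥/(|q|B) = (6.81×10⁻²⁶)(6.371×10⁵)/((3.204×10⁻¹⁹)(5.89×10⁻³)) ≈ 23.0 m.

r ≈ 23.0 m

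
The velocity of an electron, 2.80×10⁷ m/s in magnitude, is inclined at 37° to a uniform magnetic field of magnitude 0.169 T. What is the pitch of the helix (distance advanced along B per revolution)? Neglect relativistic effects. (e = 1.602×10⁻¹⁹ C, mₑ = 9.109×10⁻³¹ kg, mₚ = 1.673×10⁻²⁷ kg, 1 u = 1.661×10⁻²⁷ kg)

p ≈ 4.73×10⁻³ m

v∥ = v cosθ = 2.80×10⁷·cos37° ≈ 2.236×10⁷ m/s.
T = 2πm/(|q|B) = 2π(9.109×10⁻³¹)/((1.602×10⁻¹⁹)(0.169)) ≈ 2.114×10⁻¹⁰ s.
pitch = v∥ T = (2.236×10⁷)(2.114×10⁻¹⁰) ≈ 4.73×10⁻³ m.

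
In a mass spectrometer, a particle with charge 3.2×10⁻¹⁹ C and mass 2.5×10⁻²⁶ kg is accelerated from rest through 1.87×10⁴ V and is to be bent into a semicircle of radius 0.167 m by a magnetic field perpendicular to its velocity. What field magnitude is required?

v = √(2|q|V/m) = √(2·3.2×10⁻¹⁹·1.87×10⁴/2.5×10⁻²⁶) ≈ 6.919×10⁵ m/s.
B = mv/(|q|r) = (2.5×10⁻²⁶)(6.919×10⁵)/((3.2×10⁻¹⁹)(0.167)) ≈ 0.324 T.

B ≈ 0.324 T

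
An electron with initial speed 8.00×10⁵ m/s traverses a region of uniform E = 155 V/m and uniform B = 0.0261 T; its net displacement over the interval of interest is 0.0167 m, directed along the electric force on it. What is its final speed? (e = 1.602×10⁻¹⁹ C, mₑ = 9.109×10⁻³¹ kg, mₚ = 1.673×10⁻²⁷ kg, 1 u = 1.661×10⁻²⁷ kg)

B does no work; ΔKE = |q|E d.
½mv_f² = ½mv₀² + |q|Ed = ½(9.109×10⁻³¹)(8.00×10⁵)² + (1.602×10⁻¹⁹)(155)(0.0167) ≈ 2.915×10⁻¹⁹ J + 4.147×10⁻¹⁹ J ≈ 7.062×10⁻¹⁹ J.
v_f = √(2·7.062×10⁻¹⁹/9.109×10⁻³¹) ≈ 1.25×10⁶ m/s.

v_f ≈ 1.25×10⁶ m/s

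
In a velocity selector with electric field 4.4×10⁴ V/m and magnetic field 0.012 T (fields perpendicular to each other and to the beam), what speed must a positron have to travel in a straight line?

Straight-line motion ⇒ electric and magnetic forces cancel, so E = vB.
v = E/B = 4.4×10⁴/0.012 = 3.7×10⁶ m/s.

v = 3.7×10⁶ m/s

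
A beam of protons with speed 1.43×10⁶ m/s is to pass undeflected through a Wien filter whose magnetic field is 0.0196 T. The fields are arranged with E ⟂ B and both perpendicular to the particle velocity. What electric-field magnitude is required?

For straight-line motion qE = qvB, so E = vB.
E = 1.43×10⁶ × 0.0196 = 2.80×10⁴ V/m.

E = 2.80×10⁴ V/m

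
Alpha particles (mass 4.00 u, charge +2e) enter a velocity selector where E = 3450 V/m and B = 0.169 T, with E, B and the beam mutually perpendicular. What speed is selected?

v = 2.04×10⁴ m/s

Straight-line motion ⇒ electric and magnetic forces cancel, so E = vB.
v = E/B = 3450/0.169 = 2.04×10⁴ m/s.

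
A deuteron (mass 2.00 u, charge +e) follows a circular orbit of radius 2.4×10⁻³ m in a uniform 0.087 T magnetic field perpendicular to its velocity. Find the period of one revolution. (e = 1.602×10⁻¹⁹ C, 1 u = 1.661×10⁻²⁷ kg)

T ≈ 1.5×10⁻⁶ s

The cyclotron period depends only on m, q, B: T = 2πm/(|q|B).
T = 2π(3.322×10⁻²⁷)/((1.602×10⁻¹⁹)(0.087)) ≈ 1.5×10⁻⁶ s.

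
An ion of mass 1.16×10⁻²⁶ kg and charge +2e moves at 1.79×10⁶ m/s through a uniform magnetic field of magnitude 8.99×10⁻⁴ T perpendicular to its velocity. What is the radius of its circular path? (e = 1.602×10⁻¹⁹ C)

r ≈ 72.1 m

The magnetic force provides the centripetal force: |q|vB = mv²/r.
r = mv/(|q|B) = (1.16×10⁻²⁶)(1.79×10⁶)/((3.204×10⁻¹⁹)(8.99×10⁻⁴)) ≈ 72.1 m.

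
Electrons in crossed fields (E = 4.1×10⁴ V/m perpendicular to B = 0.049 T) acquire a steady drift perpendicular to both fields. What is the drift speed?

v_d ≈ 8.4×10⁵ m/s

In crossed fields the guiding centre drifts at v_d = |E×B|/B² = E/B, independent of charge and mass.
v_d = 4.1×10⁴/0.049 = 8.4×10⁵ m/s.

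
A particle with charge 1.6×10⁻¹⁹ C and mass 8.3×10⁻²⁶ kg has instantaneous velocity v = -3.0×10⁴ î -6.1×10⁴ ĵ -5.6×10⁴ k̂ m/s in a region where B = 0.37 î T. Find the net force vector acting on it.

F ≈ (0, -3.32×10⁻¹⁵, 3.61×10⁻¹⁵) N

v×B = (0, -2.07×10⁴, 2.26×10⁴) N/C.
F = q v×B = (1.6×10⁻¹⁹ C)·(0, -2.07×10⁴, 2.26×10⁴) = (0, -3.32×10⁻¹⁵, 3.61×10⁻¹⁵) N.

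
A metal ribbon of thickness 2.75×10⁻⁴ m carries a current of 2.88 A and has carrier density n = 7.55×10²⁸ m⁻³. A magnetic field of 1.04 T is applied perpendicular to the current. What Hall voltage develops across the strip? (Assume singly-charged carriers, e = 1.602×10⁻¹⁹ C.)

V_H = IB/(n e t).
V_H = (2.88)(1.04)/((7.55×10²⁸)(1.602×10⁻¹⁹)(2.75×10⁻⁴)) ≈ 9.00×10⁻⁷ V.

V_H ≈ 9.00×10⁻⁷ V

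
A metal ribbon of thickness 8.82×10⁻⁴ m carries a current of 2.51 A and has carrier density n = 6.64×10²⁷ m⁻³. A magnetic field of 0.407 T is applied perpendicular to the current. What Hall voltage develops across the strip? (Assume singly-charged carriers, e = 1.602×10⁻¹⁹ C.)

V_H = IB/(n e t).
V_H = (2.51)(0.407)/((6.64×10²⁷)(1.602×10⁻¹⁹)(8.82×10⁻⁴)) ≈ 1.09×10⁻⁶ V.

V_H ≈ 1.09×10⁻⁶ V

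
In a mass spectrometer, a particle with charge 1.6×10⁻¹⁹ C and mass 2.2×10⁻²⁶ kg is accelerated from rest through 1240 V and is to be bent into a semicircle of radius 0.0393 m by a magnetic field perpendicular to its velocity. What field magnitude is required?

B ≈ 0.470 T

v = √(2|q|V/m) = √(2·1.6×10⁻¹⁹·1240/2.2×10⁻²⁶) ≈ 1.343×10⁵ m/s.
B = mv/(|q|r) = (2.2×10⁻²⁶)(1.343×10⁵)/((1.6×10⁻¹⁹)(0.0393)) ≈ 0.470 T.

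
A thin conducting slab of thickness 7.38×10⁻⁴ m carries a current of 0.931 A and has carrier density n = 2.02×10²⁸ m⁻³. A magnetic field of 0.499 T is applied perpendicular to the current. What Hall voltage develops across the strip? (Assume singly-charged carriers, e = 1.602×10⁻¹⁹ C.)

V_H = IB/(n e t).
V_H = (0.931)(0.499)/((2.02×10²⁸)(1.602×10⁻¹⁹)(7.38×10⁻⁴)) ≈ 1.95×10⁻⁷ V.

V_H ≈ 1.95×10⁻⁷ V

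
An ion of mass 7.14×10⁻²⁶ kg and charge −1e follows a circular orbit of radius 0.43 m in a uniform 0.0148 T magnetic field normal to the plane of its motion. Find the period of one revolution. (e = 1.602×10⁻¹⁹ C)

T ≈ 1.89×10⁻⁴ s

The cyclotron period depends only on m, q, B: T = 2πm/(|q|B).
T = 2π(7.14×10⁻²⁶)/((1.602×10⁻¹⁹)(0.0148)) ≈ 1.89×10⁻⁴ s.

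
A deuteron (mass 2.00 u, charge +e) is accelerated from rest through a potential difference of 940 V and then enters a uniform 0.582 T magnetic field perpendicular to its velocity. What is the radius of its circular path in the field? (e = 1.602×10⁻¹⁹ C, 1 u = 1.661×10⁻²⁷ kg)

r ≈ 0.0107 m

Acceleration: |q|V = ½mv² ⇒ v = √(2|q|V/m) = √(2·1.602×10⁻¹⁹·940/3.322×10⁻²⁷) ≈ 3.011×10⁵ m/s.
In the field: r = mv/(|q|B) = (3.322×10⁻²⁷)(3.011×10⁵)/((1.602×10⁻¹⁹)(0.582)) ≈ 0.0107 m.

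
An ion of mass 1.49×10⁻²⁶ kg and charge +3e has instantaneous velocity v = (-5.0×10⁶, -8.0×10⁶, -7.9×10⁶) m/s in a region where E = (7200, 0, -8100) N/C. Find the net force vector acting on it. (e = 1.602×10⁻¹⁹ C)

F ≈ (3.46×10⁻¹⁵, 0, -3.89×10⁻¹⁵) N

Only an electric field acts, so F = qE = (4.806×10⁻¹⁹ C)·(7200, 0, -8100) = (3.46×10⁻¹⁵, 0, -3.89×10⁻¹⁵) N.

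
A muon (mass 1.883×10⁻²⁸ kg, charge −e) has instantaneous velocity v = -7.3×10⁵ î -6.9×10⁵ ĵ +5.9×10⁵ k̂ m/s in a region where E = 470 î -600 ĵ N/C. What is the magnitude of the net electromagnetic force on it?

Only an electric field acts, so F = qE = (−1.602×10⁻¹⁹ C)·(470, -600, 0) = (-7.53×10⁻¹⁷, 9.61×10⁻¹⁷, 0) N.
|F| = 1.22×10⁻¹⁶ N.

|F| ≈ 1.22×10⁻¹⁶ N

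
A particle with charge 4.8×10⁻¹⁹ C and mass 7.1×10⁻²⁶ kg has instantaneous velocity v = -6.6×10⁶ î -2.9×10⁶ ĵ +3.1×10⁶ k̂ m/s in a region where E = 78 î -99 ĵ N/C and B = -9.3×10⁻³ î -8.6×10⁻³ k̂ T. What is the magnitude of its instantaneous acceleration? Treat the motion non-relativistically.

v×B = (2.49×10⁴, -8.56×10⁴, -2.70×10⁴) N/C.
E + v×B = (2.50×10⁴, -8.57×10⁴, -2.70×10⁴) N/C.
F = q(E + v×B) = (4.8×10⁻¹⁹ C)·(2.50×10⁴, -8.57×10⁴, -2.70×10⁴) = (1.20×10⁻¹⁴, -4.11×10⁻¹⁴, -1.29×10⁻¹⁴) N.
|a| = |F|/m = 4.476×10⁻¹⁴/7.1×10⁻²⁶ ≈ 6.30×10¹¹ m/s².

|a| ≈ 6.30×10¹¹ m/s²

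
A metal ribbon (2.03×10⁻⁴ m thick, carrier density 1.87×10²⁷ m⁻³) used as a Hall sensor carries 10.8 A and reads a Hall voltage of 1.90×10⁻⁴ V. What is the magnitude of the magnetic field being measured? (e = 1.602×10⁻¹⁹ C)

From V_H = IB/(n e t), B = V_H n e t / I.
B = (1.90×10⁻⁴)(1.87×10²⁷)(1.602×10⁻¹⁹)(2.03×10⁻⁴)/10.8 ≈ 1.07 T.

B ≈ 1.07 T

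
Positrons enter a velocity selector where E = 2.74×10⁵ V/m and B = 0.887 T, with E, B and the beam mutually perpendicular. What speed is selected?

Straight-line motion ⇒ electric and magnetic forces cancel, so E = vB.
v = E/B = 2.74×10⁵/0.887 = 3.09×10⁵ m/s.

v = 3.09×10⁵ m/s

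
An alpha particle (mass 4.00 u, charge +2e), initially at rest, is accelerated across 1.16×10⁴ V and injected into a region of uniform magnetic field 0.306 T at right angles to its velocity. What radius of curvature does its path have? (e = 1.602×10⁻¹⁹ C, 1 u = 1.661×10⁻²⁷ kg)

r ≈ 0.0717 m

Acceleration: |q|V = ½mv² ⇒ v = √(2|q|V/m) = √(2·3.204×10⁻¹⁹·1.16×10⁴/6.644×10⁻²⁷) ≈ 1.058×10⁶ m/s.
In the field: r = mv/(|q|B) = (6.644×10⁻²⁷)(1.058×10⁶)/((3.204×10⁻¹⁹)(0.306)) ≈ 0.0717 m.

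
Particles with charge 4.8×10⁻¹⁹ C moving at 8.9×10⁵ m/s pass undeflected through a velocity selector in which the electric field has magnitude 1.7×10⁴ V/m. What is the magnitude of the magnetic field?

B = 0.019 T

Balance of forces in the selector: qE = qvB ⇒ B = E/v.
B = 1.7×10⁴/8.9×10⁵ = 0.019 T.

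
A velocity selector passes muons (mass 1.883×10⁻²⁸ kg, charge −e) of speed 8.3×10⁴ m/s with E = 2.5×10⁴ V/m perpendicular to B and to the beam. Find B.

B = 0.30 T

Balance of forces in the selector: qE = qvB ⇒ B = E/v.
B = 2.5×10⁴/8.3×10⁴ = 0.30 T.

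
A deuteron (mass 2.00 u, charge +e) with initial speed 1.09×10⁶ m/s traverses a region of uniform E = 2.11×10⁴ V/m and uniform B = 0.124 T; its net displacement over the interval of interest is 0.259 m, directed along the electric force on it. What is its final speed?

v_f ≈ 1.31×10⁶ m/s

B does no work; ΔKE = |q|E d.
½mv_f² = ½mv₀² + |q|Ed = ½(3.322×10⁻²⁷)(1.09×10⁶)² + (1.602×10⁻¹⁹)(2.11×10⁴)(0.259) ≈ 1.973×10⁻¹⁵ J + 8.755×10⁻¹⁶ J ≈ 2.849×10⁻¹⁵ J.
v_f = √(2·2.849×10⁻¹⁵/3.322×10⁻²⁷) ≈ 1.31×10⁶ m/s.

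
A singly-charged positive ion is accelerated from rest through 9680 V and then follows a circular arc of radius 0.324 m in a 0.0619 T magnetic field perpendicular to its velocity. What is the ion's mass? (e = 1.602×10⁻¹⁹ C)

m ≈ 3.33×10⁻²⁷ kg

Combine |q|V = ½mv² and r = mv/(|q|B): eliminate v to get m = qB²r²/(2V).
m = (1.602×10⁻¹⁹)(0.0619)²(0.324)²/(2·9680) ≈ 3.33×10⁻²⁷ kg.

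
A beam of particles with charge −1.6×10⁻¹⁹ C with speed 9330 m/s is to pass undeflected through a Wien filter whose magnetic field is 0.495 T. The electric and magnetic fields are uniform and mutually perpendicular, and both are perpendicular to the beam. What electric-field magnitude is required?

For straight-line motion qE = qvB, so E = vB.
E = 9330 × 0.495 = 4620 V/m.

E = 4620 V/m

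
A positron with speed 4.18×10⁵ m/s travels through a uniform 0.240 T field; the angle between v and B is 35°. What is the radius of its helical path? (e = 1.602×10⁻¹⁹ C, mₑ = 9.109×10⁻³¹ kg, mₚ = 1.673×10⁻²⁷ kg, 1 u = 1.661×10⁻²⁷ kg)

r ≈ 5.68×10⁻⁶ m

v⊥ = v sinθ = 4.18×10⁵·sin35° ≈ 2.398×10⁵ m/s.
r = m v⊥/(|q|B) = (9.109×10⁻³¹)(2.398×10⁵)/((1.602×10⁻¹⁹)(0.240)) ≈ 5.68×10⁻⁶ m.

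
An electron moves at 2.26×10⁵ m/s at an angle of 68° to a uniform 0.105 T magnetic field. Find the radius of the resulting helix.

v⊥ = v sinθ = 2.26×10⁵·sin68° ≈ 2.095×10⁵ m/s.
r = m v⊥/(|q|B) = (9.109×10⁻³¹)(2.095×10⁵)/((1.602×10⁻¹⁹)(0.105)) ≈ 1.13×10⁻⁵ m.

r ≈ 1.13×10⁻⁵ m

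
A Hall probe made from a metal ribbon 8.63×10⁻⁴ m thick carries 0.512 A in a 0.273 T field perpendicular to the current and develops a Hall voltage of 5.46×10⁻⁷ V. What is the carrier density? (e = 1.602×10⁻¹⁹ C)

From V_H = IB/(n e t), n = IB/(V_H e t).
n = (0.512)(0.273)/((5.46×10⁻⁷)(1.602×10⁻¹⁹)(8.63×10⁻⁴)) ≈ 1.85×10²⁷ m⁻³.

n ≈ 1.85×10²⁷ m⁻³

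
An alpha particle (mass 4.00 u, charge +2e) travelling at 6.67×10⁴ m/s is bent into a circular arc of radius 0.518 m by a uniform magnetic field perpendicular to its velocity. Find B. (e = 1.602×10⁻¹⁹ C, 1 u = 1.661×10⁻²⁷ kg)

From |q|vB = mv²/r, B = mv/(|q|r).
B = (6.644×10⁻²⁷)(6.67×10⁴)/((3.204×10⁻¹⁹)(0.518)) ≈ 2.67×10⁻³ T.

B ≈ 2.67×10⁻³ T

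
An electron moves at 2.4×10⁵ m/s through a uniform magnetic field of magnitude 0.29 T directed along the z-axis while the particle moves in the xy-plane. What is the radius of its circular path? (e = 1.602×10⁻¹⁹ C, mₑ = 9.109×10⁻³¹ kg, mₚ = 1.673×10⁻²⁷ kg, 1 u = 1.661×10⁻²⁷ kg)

r ≈ 4.7×10⁻⁶ m

The magnetic force provides the centripetal force: |q|vB = mv²/r.
r = mv/(|q|B) = (9.109×10⁻³¹)(2.4×10⁵)/((1.602×10⁻¹⁹)(0.29)) ≈ 4.7×10⁻⁶ m.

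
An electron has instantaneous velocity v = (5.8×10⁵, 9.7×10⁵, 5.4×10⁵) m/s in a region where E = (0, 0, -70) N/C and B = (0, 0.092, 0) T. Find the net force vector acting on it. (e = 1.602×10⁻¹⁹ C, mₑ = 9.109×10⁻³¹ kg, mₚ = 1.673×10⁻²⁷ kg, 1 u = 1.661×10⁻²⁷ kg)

F ≈ (7.96×10⁻¹⁵, 0, -8.54×10⁻¹⁵) N

v×B = (-4.97×10⁴, 0, 5.34×10⁴) N/C.
E + v×B = (-4.97×10⁴, 0, 5.33×10⁴) N/C.
F = q(E + v×B) = (−1.602×10⁻¹⁹ C)·(-4.97×10⁴, 0, 5.33×10⁴) = (7.96×10⁻¹⁵, 0, -8.54×10⁻¹⁵) N.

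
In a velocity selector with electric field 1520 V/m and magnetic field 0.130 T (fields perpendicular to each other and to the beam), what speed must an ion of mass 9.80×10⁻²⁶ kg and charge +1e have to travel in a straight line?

Straight-line motion ⇒ electric and magnetic forces cancel, so E = vB.
v = E/B = 1520/0.130 = 1.17×10⁴ m/s.
The result is independent of the particle's charge and mass.

v = 1.17×10⁴ m/s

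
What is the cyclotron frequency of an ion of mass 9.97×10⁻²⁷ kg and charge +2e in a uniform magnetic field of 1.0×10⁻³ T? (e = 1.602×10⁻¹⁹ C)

f ≈ 5100 Hz

f = |q|B/(2πm).
f = (3.204×10⁻¹⁹)(1.0×10⁻³)/(2π·9.97×10⁻²⁷) ≈ 5100 Hz.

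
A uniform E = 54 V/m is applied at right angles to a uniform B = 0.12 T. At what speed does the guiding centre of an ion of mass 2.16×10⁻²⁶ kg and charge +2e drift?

The E×B drift speed is v_d = E/B.
v_d = 54/0.12 = 450 m/s.

v_d ≈ 450 m/s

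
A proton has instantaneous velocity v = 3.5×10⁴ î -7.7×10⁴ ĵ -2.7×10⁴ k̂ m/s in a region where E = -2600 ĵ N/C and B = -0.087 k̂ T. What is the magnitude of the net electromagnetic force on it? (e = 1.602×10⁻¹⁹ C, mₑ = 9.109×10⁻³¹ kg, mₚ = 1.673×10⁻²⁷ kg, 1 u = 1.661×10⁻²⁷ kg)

|F| ≈ 1.08×10⁻¹⁵ N

v×B = (6700, 3040, 0) N/C.
E + v×B = (6700, 445, 0) N/C.
F = q(E + v×B) = (1.602×10⁻¹⁹ C)·(6700, 445, 0) = (1.07×10⁻¹⁵, 7.13×10⁻¹⁷, 0) N.
|F| = 1.08×10⁻¹⁵ N.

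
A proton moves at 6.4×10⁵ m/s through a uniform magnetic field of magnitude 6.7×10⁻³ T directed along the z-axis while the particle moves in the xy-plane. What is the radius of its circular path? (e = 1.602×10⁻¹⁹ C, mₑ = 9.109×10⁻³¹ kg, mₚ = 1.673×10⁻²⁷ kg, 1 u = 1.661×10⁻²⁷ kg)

r ≈ 1.0 m

The magnetic force provides the centripetal force: |q|vB = mv²/r.
r = mv/(|q|B) = (1.673×10⁻²⁷)(6.4×10⁵)/((1.602×10⁻¹⁹)(6.7×10⁻³)) ≈ 1.0 m.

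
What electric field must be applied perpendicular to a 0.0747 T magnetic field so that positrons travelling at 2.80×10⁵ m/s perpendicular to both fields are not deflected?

For straight-line motion qE = qvB, so E = vB.
E = 2.80×10⁵ × 0.0747 = 2.09×10⁴ V/m.

E = 2.09×10⁴ V/m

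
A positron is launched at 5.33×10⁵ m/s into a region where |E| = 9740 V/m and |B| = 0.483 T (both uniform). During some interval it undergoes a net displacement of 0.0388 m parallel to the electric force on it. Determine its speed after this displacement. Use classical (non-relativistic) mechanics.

v_f ≈ 1.15×10⁷ m/s

B does no work; ΔKE = |q|E d.
½mv_f² = ½mv₀² + |q|Ed = ½(9.109×10⁻³¹)(5.33×10⁵)² + (1.602×10⁻¹⁹)(9740)(0.0388) ≈ 1.294×10⁻¹⁹ J + 6.054×10⁻¹⁷ J ≈ 6.067×10⁻¹⁷ J.
v_f = √(2·6.067×10⁻¹⁷/9.109×10⁻³¹) ≈ 1.15×10⁷ m/s.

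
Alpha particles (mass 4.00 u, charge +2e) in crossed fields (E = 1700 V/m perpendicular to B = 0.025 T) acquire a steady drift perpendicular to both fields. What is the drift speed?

v_d ≈ 6.8×10⁴ m/s

The steady drift has the magnetic force balancing the electric force, so v_d = E/B.
v_d = 1700/0.025 = 6.8×10⁴ m/s.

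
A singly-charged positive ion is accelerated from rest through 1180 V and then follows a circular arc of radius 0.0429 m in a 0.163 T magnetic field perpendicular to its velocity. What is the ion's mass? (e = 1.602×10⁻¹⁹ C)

Combine |q|V = ½mv² and r = mv/(|q|B): eliminate v to get m = qB²r²/(2V).
m = (1.602×10⁻¹⁹)(0.163)²(0.0429)²/(2·1180) ≈ 3.32×10⁻²⁷ kg.

m ≈ 3.32×10⁻²⁷ kg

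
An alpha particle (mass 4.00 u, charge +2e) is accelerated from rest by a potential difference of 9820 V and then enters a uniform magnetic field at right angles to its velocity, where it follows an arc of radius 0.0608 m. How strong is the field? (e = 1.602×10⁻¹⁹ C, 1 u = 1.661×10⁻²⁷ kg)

v = √(2|q|V/m) = √(2·3.204×10⁻¹⁹·9820/6.644×10⁻²⁷) ≈ 9.732×10⁵ m/s.
B = mv/(|q|r) = (6.644×10⁻²⁷)(9.732×10⁵)/((3.204×10⁻¹⁹)(0.0608)) ≈ 0.332 T.

B ≈ 0.332 T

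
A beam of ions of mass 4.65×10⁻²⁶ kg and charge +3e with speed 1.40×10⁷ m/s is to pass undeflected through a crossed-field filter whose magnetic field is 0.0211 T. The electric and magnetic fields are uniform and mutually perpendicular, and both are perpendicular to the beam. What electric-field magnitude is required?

E = 2.95×10⁵ V/m

For straight-line motion qE = qvB, so E = vB.
E = 1.40×10⁷ × 0.0211 = 2.95×10⁵ V/m.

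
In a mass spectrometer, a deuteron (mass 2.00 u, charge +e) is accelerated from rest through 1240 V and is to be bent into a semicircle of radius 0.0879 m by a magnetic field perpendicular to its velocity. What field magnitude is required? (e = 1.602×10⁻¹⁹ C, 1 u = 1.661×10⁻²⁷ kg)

B ≈ 0.0816 T

v = √(2|q|V/m) = √(2·1.602×10⁻¹⁹·1240/3.322×10⁻²⁷) ≈ 3.458×10⁵ m/s.
B = mv/(|q|r) = (3.322×10⁻²⁷)(3.458×10⁵)/((1.602×10⁻¹⁹)(0.0879)) ≈ 0.0816 T.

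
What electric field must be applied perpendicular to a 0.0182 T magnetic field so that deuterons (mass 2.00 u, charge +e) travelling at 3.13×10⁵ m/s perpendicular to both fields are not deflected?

For straight-line motion qE = qvB, so E = vB.
E = 3.13×10⁵ × 0.0182 = 5700 V/m.

E = 5700 V/m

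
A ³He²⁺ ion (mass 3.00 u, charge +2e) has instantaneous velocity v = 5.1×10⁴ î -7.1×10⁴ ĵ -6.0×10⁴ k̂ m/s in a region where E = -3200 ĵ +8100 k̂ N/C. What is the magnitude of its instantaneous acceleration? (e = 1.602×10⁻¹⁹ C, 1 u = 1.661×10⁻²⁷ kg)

Only an electric field acts, so F = qE = (3.204×10⁻¹⁹ C)·(0, -3200, 8100) = (0, -1.03×10⁻¹⁵, 2.60×10⁻¹⁵) N.
|a| = |F|/m = 2.790×10⁻¹⁵/4.983×10⁻²⁷ ≈ 5.60×10¹¹ m/s².

|a| ≈ 5.60×10¹¹ m/s²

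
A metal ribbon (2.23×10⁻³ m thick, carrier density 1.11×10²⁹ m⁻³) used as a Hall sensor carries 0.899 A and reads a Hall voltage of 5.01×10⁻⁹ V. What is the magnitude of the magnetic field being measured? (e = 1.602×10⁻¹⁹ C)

From V_H = IB/(n e t), B = V_H n e t / I.
B = (5.01×10⁻⁹)(1.11×10²⁹)(1.602×10⁻¹⁹)(2.23×10⁻³)/0.899 ≈ 0.221 T.

B ≈ 0.221 T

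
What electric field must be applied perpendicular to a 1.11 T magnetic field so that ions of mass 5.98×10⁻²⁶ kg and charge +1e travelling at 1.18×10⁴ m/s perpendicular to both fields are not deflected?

E = 1.31×10⁴ V/m

For straight-line motion qE = qvB, so E = vB.
E = 1.18×10⁴ × 1.11 = 1.31×10⁴ V/m.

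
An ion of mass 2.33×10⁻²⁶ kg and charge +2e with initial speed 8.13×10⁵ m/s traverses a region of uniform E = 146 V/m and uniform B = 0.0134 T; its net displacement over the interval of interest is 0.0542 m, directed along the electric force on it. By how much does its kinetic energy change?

ΔKE ≈ 2.54×10⁻¹⁸ J

The magnetic force is always ⟂ v and does no work; only the electric force changes KE.
ΔKE = F_E · d = |q|E d = (3.204×10⁻¹⁹)(146)(0.0542) ≈ 2.54×10⁻¹⁸ J.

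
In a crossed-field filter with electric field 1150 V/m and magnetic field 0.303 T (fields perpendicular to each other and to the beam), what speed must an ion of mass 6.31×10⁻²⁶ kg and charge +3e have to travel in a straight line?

v = 3800 m/s

Straight-line motion ⇒ electric and magnetic forces cancel, so E = vB.
v = E/B = 1150/0.303 = 3800 m/s.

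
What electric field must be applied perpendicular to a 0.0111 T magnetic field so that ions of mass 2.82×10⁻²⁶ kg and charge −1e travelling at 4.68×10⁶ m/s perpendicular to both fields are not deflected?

E = 5.19×10⁴ V/m

For straight-line motion qE = qvB, so E = vB.
E = 4.68×10⁶ × 0.0111 = 5.19×10⁴ V/m.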